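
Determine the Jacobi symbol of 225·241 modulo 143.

1

By multiplicativity, (225·241|143) = (225|143)·(241|143).
First factor (225|143):
Reduce the numerator: 225 ≡ 82 (mod 143), so (225|143) = (82|143).
Factor out 2: 82 = 2·41. Since 143 ≡ 7 (mod 8), (2|143) = +1. Now have (41|143).
41 ≡ 1 (mod 4), so quadratic reciprocity gives (41|143) = (143|41). Reduce: 143 ≡ 20 (mod 41). Now have (20|41).
Factor out 2: 20 = 2^2·5. Since 41 ≡ 1 (mod 8), (2|41) = +1, and (2|41)^2 = +1. Now have (5|41).
5 ≡ 1 (mod 4), so quadratic reciprocity gives (5|41) = (41|5). Reduce: 41 ≡ 1 (mod 5). Now have (1|5).
(1|5) = 1. Collecting the sign factors: 1.
Second factor (241|143):
Reduce the numerator: 241 ≡ 98 (mod 143), so (241|143) = (98|143).
Factor out 2: 98 = 2·49. Since 143 ≡ 7 (mod 8), (2|143) = +1. Now have (49|143).
49 ≡ 1 (mod 4), so quadratic reciprocity gives (49|143) = (143|49). Reduce: 143 ≡ 45 (mod 49). Now have (45|49).
45 ≡ 1 (mod 4), so quadratic reciprocity gives (45|49) = (49|45). Reduce: 49 ≡ 4 (mod 45). Now have (4|45).
Factor out 2: 4 = 2^2. Since 45 ≡ 5 (mod 8), (2|45) = -1, and (2|45)^2 = +1. Now have (1|45).
(1|45) = 1. Collecting the sign factors: 1.
Product: (1)·(1) = 1.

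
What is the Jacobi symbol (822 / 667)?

1

Reduce the numerator: 822 ≡ 155 (mod 667), so (822 / 667) = (155 / 667).
Both 155 ≡ 3 and 667 ≡ 3 (mod 4), so reciprocity gives (155 / 667) = -(667 / 155). Reduce: 667 ≡ 47 (mod 155). Now have -(47 / 155).
Both 47 ≡ 3 and 155 ≡ 3 (mod 4), so reciprocity gives (47 / 155) = -(155 / 47). Reduce: 155 ≡ 14 (mod 47). Now have (14 / 47).
Factor out 2: 14 = 2·7. Since 47 ≡ 7 (mod 8), (2 / 47) = +1. Now have (7 / 47).
Both 7 ≡ 3 and 47 ≡ 3 (mod 4), so reciprocity gives (7 / 47) = -(47 / 7). Reduce: 47 ≡ 5 (mod 7). Now have -(5 / 7).
5 ≡ 1 (mod 4), so quadratic reciprocity gives (5 / 7) = (7 / 5). Reduce: 7 ≡ 2 (mod 5). Now have -(2 / 5).
Factor out 2: 2 = 2. Since 5 ≡ 5 (mod 8), (2 / 5) = -1. Now have (1 / 5).
(1 / 5) = 1. Collecting the sign factors: 1.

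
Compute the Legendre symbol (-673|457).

1

(-673|457)
  = (241|457)    [-673 ≡ 241 mod 457]
  = (457|241)    [QR: 241 ≡ 1 mod 4, sign kept]
  = (216|241)    [457 ≡ 216 mod 241]
  = (27|241)    [241 ≡ 1 mod 8 ⇒ (2|241)^3 = +1]
  = (241|27)    [QR: 241 ≡ 1 mod 4, sign kept]
  = (25|27)    [241 ≡ 25 mod 27]
  = (27|25)    [QR: 25 ≡ 1 mod 4, sign kept]
  = (2|25)    [27 ≡ 2 mod 25]
  = (1|25)    [25 ≡ 1 mod 8 ⇒ (2|25) = +1]
  = 1    [(1|25) = 1]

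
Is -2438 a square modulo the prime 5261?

(-2438|5261)
  = (2823|5261)    [-2438 ≡ 2823 mod 5261]
  = (5261|2823)    [QR: 5261 ≡ 1 mod 4, sign kept]
  = (2438|2823)    [5261 ≡ 2438 mod 2823]
  = (1219|2823)    [2823 ≡ 7 mod 8 ⇒ (2|2823) = +1]
  = -(2823|1219)    [QR: both ≡ 3 mod 4, sign flips]
  = -(385|1219)    [2823 ≡ 385 mod 1219]
  = -(1219|385)    [QR: 385 ≡ 1 mod 4, sign kept]
  = -(64|385)    [1219 ≡ 64 mod 385]
  = -(1|385)    [385 ≡ 1 mod 8 ⇒ (2|385)^6 = +1]
  = -1    [(1|385) = 1]
(-2438|5261) = -1, and 5261 is prime, so -2438 is not a quadratic residue mod 5261.

no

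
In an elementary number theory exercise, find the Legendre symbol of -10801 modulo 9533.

1

(-10801/9533)
  = (8265/9533)    [-10801 ≡ 8265 mod 9533]
  = (9533/8265)    [QR: 8265 ≡ 1 mod 4, sign kept]
  = (1268/8265)    [9533 ≡ 1268 mod 8265]
  = (317/8265)    [8265 ≡ 1 mod 8 ⇒ (2/8265)^2 = +1]
  = (8265/317)    [QR: 317 ≡ 1 mod 4, sign kept]
  = (23/317)    [8265 ≡ 23 mod 317]
  = (317/23)    [QR: 317 ≡ 1 mod 4, sign kept]
  = (18/23)    [317 ≡ 18 mod 23]
  = (9/23)    [23 ≡ 7 mod 8 ⇒ (2/23) = +1]
  = (23/9)    [QR: 9 ≡ 1 mod 4, sign kept]
  = (5/9)    [23 ≡ 5 mod 9]
  = (9/5)    [QR: 5 ≡ 1 mod 4, sign kept]
  = (4/5)    [9 ≡ 4 mod 5]
  = (1/5)    [5 ≡ 5 mod 8 ⇒ (2/5)^2 = +1]
  = 1    [(1/5) = 1]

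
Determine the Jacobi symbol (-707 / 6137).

(-707 / 6137)
  = (5430 / 6137)    [-707 ≡ 5430 mod 6137]
  = (2715 / 6137)    [6137 ≡ 1 mod 8 ⇒ (2 / 6137) = +1]
  = (6137 / 2715)    [QR: 6137 ≡ 1 mod 4, sign kept]
  = (707 / 2715)    [6137 ≡ 707 mod 2715]
  = -(2715 / 707)    [QR: both ≡ 3 mod 4, sign flips]
  = -(594 / 707)    [2715 ≡ 594 mod 707]
  = (297 / 707)    [707 ≡ 3 mod 8 ⇒ (2 / 707) = -1]
  = (707 / 297)    [QR: 297 ≡ 1 mod 4, sign kept]
  = (113 / 297)    [707 ≡ 113 mod 297]
  = (297 / 113)    [QR: 113 ≡ 1 mod 4, sign kept]
  = (71 / 113)    [297 ≡ 71 mod 113]
  = (113 / 71)    [QR: 113 ≡ 1 mod 4, sign kept]
  = (42 / 71)    [113 ≡ 42 mod 71]
  = (21 / 71)    [71 ≡ 7 mod 8 ⇒ (2 / 71) = +1]
  = (71 / 21)    [QR: 21 ≡ 1 mod 4, sign kept]
  = (8 / 21)    [71 ≡ 8 mod 21]
  = -(1 / 21)    [21 ≡ 5 mod 8 ⇒ (2 / 21)^3 = -1]
  = -1    [(1 / 21) = 1]

-1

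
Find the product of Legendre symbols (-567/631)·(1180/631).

-1

By multiplicativity, (-567·1180/631) = (-567/631)·(1180/631).
First factor (-567/631):
(-567/631)
  = (64/631)    [-567 ≡ 64 mod 631]
  = (1/631)    [631 ≡ 7 mod 8 ⇒ (2/631)^6 = +1]
  = 1    [(1/631) = 1]
Second factor (1180/631):
(1180/631)
  = (549/631)    [1180 ≡ 549 mod 631]
  = (631/549)    [QR: 549 ≡ 1 mod 4, sign kept]
  = (82/549)    [631 ≡ 82 mod 549]
  = -(41/549)    [549 ≡ 5 mod 8 ⇒ (2/549) = -1]
  = -(549/41)    [QR: 41 ≡ 1 mod 4, sign kept]
  = -(16/41)    [549 ≡ 16 mod 41]
  = -(1/41)    [41 ≡ 1 mod 8 ⇒ (2/41)^4 = +1]
  = -1    [(1/41) = 1]
Product: (1)·(-1) = -1.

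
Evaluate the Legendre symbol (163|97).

1

Reduce the numerator: 163 ≡ 66 (mod 97), so (163|97) = (66|97).
Factor out 2: 66 = 2·33. Since 97 ≡ 1 (mod 8), (2|97) = +1. Now have (33|97).
33 ≡ 1 (mod 4), so quadratic reciprocity gives (33|97) = (97|33). Reduce: 97 ≡ 31 (mod 33). Now have (31|33).
33 ≡ 1 (mod 4), so quadratic reciprocity gives (31|33) = (33|31). Reduce: 33 ≡ 2 (mod 31). Now have (2|31).
Factor out 2: 2 = 2. Since 31 ≡ 7 (mod 8), (2|31) = +1. Now have (1|31).
(1|31) = 1. Collecting the sign factors: 1.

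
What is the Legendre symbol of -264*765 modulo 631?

-1

By multiplicativity, (-264·765 / 631) = (-264 / 631)·(765 / 631).
First factor (-264 / 631):
(-264 / 631)
  = (367 / 631)    [-264 ≡ 367 mod 631]
  = -(631 / 367)    [QR: both ≡ 3 mod 4, sign flips]
  = -(264 / 367)    [631 ≡ 264 mod 367]
  = -(33 / 367)    [367 ≡ 7 mod 8 ⇒ (2 / 367)^3 = +1]
  = -(367 / 33)    [QR: 33 ≡ 1 mod 4, sign kept]
  = -(4 / 33)    [367 ≡ 4 mod 33]
  = -(1 / 33)    [33 ≡ 1 mod 8 ⇒ (2 / 33)^2 = +1]
  = -1    [(1 / 33) = 1]
Second factor (765 / 631):
(765 / 631)
  = (134 / 631)    [765 ≡ 134 mod 631]
  = (67 / 631)    [631 ≡ 7 mod 8 ⇒ (2 / 631) = +1]
  = -(631 / 67)    [QR: both ≡ 3 mod 4, sign flips]
  = -(28 / 67)    [631 ≡ 28 mod 67]
  = -(7 / 67)    [67 ≡ 3 mod 8 ⇒ (2 / 67)^2 = +1]
  = (67 / 7)    [QR: both ≡ 3 mod 4, sign flips]
  = (4 / 7)    [67 ≡ 4 mod 7]
  = (1 / 7)    [7 ≡ 7 mod 8 ⇒ (2 / 7)^2 = +1]
  = 1    [(1 / 7) = 1]
Product: (-1)·(1) = -1.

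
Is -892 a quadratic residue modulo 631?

Reduce the numerator: -892 ≡ 370 (mod 631), so (-892/631) = (370/631).
Factor out 2: 370 = 2·185. Since 631 ≡ 7 (mod 8), (2/631) = +1. Now have (185/631).
185 ≡ 1 (mod 4), so quadratic reciprocity gives (185/631) = (631/185). Reduce: 631 ≡ 76 (mod 185). Now have (76/185).
Factor out 2: 76 = 2^2·19. Since 185 ≡ 1 (mod 8), (2/185) = +1, and (2/185)^2 = +1. Now have (19/185).
185 ≡ 1 (mod 4), so quadratic reciprocity gives (19/185) = (185/19). Reduce: 185 ≡ 14 (mod 19). Now have (14/19).
Factor out 2: 14 = 2·7. Since 19 ≡ 3 (mod 8), (2/19) = -1. Now have -(7/19).
Both 7 ≡ 3 and 19 ≡ 3 (mod 4), so reciprocity gives (7/19) = -(19/7). Reduce: 19 ≡ 5 (mod 7). Now have (5/7).
5 ≡ 1 (mod 4), so quadratic reciprocity gives (5/7) = (7/5). Reduce: 7 ≡ 2 (mod 5). Now have (2/5).
Factor out 2: 2 = 2. Since 5 ≡ 5 (mod 8), (2/5) = -1. Now have -(1/5).
(1/5) = 1. Collecting the sign factors: -1.
(-892/631) = -1, and 631 is prime, so -892 is not a quadratic residue mod 631.

no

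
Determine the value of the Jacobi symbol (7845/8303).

(7845/8303)
  = (8303/7845)    [QR: 7845 ≡ 1 mod 4, sign kept]
  = (458/7845)    [8303 ≡ 458 mod 7845]
  = -(229/7845)    [7845 ≡ 5 mod 8 ⇒ (2/7845) = -1]
  = -(7845/229)    [QR: 229 ≡ 1 mod 4, sign kept]
  = -(59/229)    [7845 ≡ 59 mod 229]
  = -(229/59)    [QR: 229 ≡ 1 mod 4, sign kept]
  = -(52/59)    [229 ≡ 52 mod 59]
  = -(13/59)    [59 ≡ 3 mod 8 ⇒ (2/59)^2 = +1]
  = -(59/13)    [QR: 13 ≡ 1 mod 4, sign kept]
  = -(7/13)    [59 ≡ 7 mod 13]
  = -(13/7)    [QR: 13 ≡ 1 mod 4, sign kept]
  = -(6/7)    [13 ≡ 6 mod 7]
  = -(3/7)    [7 ≡ 7 mod 8 ⇒ (2/7) = +1]
  = (7/3)    [QR: both ≡ 3 mod 4, sign flips]
  = (1/3)    [7 ≡ 1 mod 3]
  = 1    [(1/3) = 1]

1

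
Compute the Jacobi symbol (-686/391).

-1

Reduce the numerator: -686 ≡ 96 (mod 391), so (-686/391) = (96/391).
Factor out 2: 96 = 2^5·3. Since 391 ≡ 7 (mod 8), (2/391) = +1, and (2/391)^5 = +1. Now have (3/391).
Both 3 ≡ 3 and 391 ≡ 3 (mod 4), so reciprocity gives (3/391) = -(391/3). Reduce: 391 ≡ 1 (mod 3). Now have -(1/3).
(1/3) = 1. Collecting the sign factors: -1.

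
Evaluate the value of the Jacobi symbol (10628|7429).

(10628|7429)
  = (3199|7429)    [10628 ≡ 3199 mod 7429]
  = (7429|3199)    [QR: 7429 ≡ 1 mod 4, sign kept]
  = (1031|3199)    [7429 ≡ 1031 mod 3199]
  = -(3199|1031)    [QR: both ≡ 3 mod 4, sign flips]
  = -(106|1031)    [3199 ≡ 106 mod 1031]
  = -(53|1031)    [1031 ≡ 7 mod 8 ⇒ (2|1031) = +1]
  = -(1031|53)    [QR: 53 ≡ 1 mod 4, sign kept]
  = -(24|53)    [1031 ≡ 24 mod 53]
  = (3|53)    [53 ≡ 5 mod 8 ⇒ (2|53)^3 = -1]
  = (53|3)    [QR: 53 ≡ 1 mod 4, sign kept]
  = (2|3)    [53 ≡ 2 mod 3]
  = -(1|3)    [3 ≡ 3 mod 8 ⇒ (2|3) = -1]
  = -1    [(1|3) = 1]

-1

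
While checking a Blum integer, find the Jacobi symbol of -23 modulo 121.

Reduce the numerator: -23 ≡ 98 (mod 121), so (-23|121) = (98|121).
Factor out 2: 98 = 2·49. Since 121 ≡ 1 (mod 8), (2|121) = +1. Now have (49|121).
49 ≡ 1 (mod 4), so quadratic reciprocity gives (49|121) = (121|49). Reduce: 121 ≡ 23 (mod 49). Now have (23|49).
49 ≡ 1 (mod 4), so quadratic reciprocity gives (23|49) = (49|23). Reduce: 49 ≡ 3 (mod 23). Now have (3|23).
Both 3 ≡ 3 and 23 ≡ 3 (mod 4), so reciprocity gives (3|23) = -(23|3). Reduce: 23 ≡ 2 (mod 3). Now have -(2|3).
Factor out 2: 2 = 2. Since 3 ≡ 3 (mod 8), (2|3) = -1. Now have (1|3).
(1|3) = 1. Collecting the sign factors: 1.

1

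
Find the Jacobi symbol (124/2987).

Factor out 2: 124 = 2^2·31. Since 2987 ≡ 3 (mod 8), (2/2987) = -1, and (2/2987)^2 = +1. Now have (31/2987).
Both 31 ≡ 3 and 2987 ≡ 3 (mod 4), so reciprocity gives (31/2987) = -(2987/31). Reduce: 2987 ≡ 11 (mod 31). Now have -(11/31).
Both 11 ≡ 3 and 31 ≡ 3 (mod 4), so reciprocity gives (11/31) = -(31/11). Reduce: 31 ≡ 9 (mod 11). Now have (9/11).
9 ≡ 1 (mod 4), so quadratic reciprocity gives (9/11) = (11/9). Reduce: 11 ≡ 2 (mod 9). Now have (2/9).
Factor out 2: 2 = 2. Since 9 ≡ 1 (mod 8), (2/9) = +1. Now have (1/9).
(1/9) = 1. Collecting the sign factors: 1.

1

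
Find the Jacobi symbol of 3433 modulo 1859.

1

(3433/1859)
  = (1574/1859)    [3433 ≡ 1574 mod 1859]
  = -(787/1859)    [1859 ≡ 3 mod 8 ⇒ (2/1859) = -1]
  = (1859/787)    [QR: both ≡ 3 mod 4, sign flips]
  = (285/787)    [1859 ≡ 285 mod 787]
  = (787/285)    [QR: 285 ≡ 1 mod 4, sign kept]
  = (217/285)    [787 ≡ 217 mod 285]
  = (285/217)    [QR: 217 ≡ 1 mod 4, sign kept]
  = (68/217)    [285 ≡ 68 mod 217]
  = (17/217)    [217 ≡ 1 mod 8 ⇒ (2/217)^2 = +1]
  = (217/17)    [QR: 17 ≡ 1 mod 4, sign kept]
  = (13/17)    [217 ≡ 13 mod 17]
  = (17/13)    [QR: 13 ≡ 1 mod 4, sign kept]
  = (4/13)    [17 ≡ 4 mod 13]
  = (1/13)    [13 ≡ 5 mod 8 ⇒ (2/13)^2 = +1]
  = 1    [(1/13) = 1]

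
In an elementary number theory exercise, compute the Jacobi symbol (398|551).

1

(398|551)
  = (199|551)    [551 ≡ 7 mod 8 ⇒ (2|551) = +1]
  = -(551|199)    [QR: both ≡ 3 mod 4, sign flips]
  = -(153|199)    [551 ≡ 153 mod 199]
  = -(199|153)    [QR: 153 ≡ 1 mod 4, sign kept]
  = -(46|153)    [199 ≡ 46 mod 153]
  = -(23|153)    [153 ≡ 1 mod 8 ⇒ (2|153) = +1]
  = -(153|23)    [QR: 153 ≡ 1 mod 4, sign kept]
  = -(15|23)    [153 ≡ 15 mod 23]
  = (23|15)    [QR: both ≡ 3 mod 4, sign flips]
  = (8|15)    [23 ≡ 8 mod 15]
  = (1|15)    [15 ≡ 7 mod 8 ⇒ (2|15)^3 = +1]
  = 1    [(1|15) = 1]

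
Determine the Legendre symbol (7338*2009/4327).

By multiplicativity, (7338·2009/4327) = (7338/4327)·(2009/4327).
First factor (7338/4327):
Reduce the numerator: 7338 ≡ 3011 (mod 4327), so (7338/4327) = (3011/4327).
Both 3011 ≡ 3 and 4327 ≡ 3 (mod 4), so reciprocity gives (3011/4327) = -(4327/3011). Reduce: 4327 ≡ 1316 (mod 3011). Now have -(1316/3011).
Factor out 2: 1316 = 2^2·329. Since 3011 ≡ 3 (mod 8), (2/3011) = -1, and (2/3011)^2 = +1. Now have -(329/3011).
329 ≡ 1 (mod 4), so quadratic reciprocity gives (329/3011) = (3011/329). Reduce: 3011 ≡ 50 (mod 329). Now have -(50/329).
Factor out 2: 50 = 2·25. Since 329 ≡ 1 (mod 8), (2/329) = +1. Now have -(25/329).
25 ≡ 1 (mod 4), so quadratic reciprocity gives (25/329) = (329/25). Reduce: 329 ≡ 4 (mod 25). Now have -(4/25).
Factor out 2: 4 = 2^2. Since 25 ≡ 1 (mod 8), (2/25) = +1, and (2/25)^2 = +1. Now have -(1/25).
(1/25) = 1. Collecting the sign factors: -1.
Second factor (2009/4327):
2009 ≡ 1 (mod 4), so quadratic reciprocity gives (2009/4327) = (4327/2009). Reduce: 4327 ≡ 309 (mod 2009). Now have (309/2009).
309 ≡ 1 (mod 4), so quadratic reciprocity gives (309/2009) = (2009/309). Reduce: 2009 ≡ 155 (mod 309). Now have (155/309).
309 ≡ 1 (mod 4), so quadratic reciprocity gives (155/309) = (309/155). Reduce: 309 ≡ 154 (mod 155). Now have (154/155).
Factor out 2: 154 = 2·77. Since 155 ≡ 3 (mod 8), (2/155) = -1. Now have -(77/155).
77 ≡ 1 (mod 4), so quadratic reciprocity gives (77/155) = (155/77). Reduce: 155 ≡ 1 (mod 77). Now have -(1/77).
(1/77) = 1. Collecting the sign factors: -1.
Product: (-1)·(-1) = 1.

1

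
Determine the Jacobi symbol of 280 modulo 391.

(280/391)
  = (35/391)    [391 ≡ 7 mod 8 ⇒ (2/391)^3 = +1]
  = -(391/35)    [QR: both ≡ 3 mod 4, sign flips]
  = -(6/35)    [391 ≡ 6 mod 35]
  = (3/35)    [35 ≡ 3 mod 8 ⇒ (2/35) = -1]
  = -(35/3)    [QR: both ≡ 3 mod 4, sign flips]
  = -(2/3)    [35 ≡ 2 mod 3]
  = (1/3)    [3 ≡ 3 mod 8 ⇒ (2/3) = -1]
  = 1    [(1/3) = 1]

1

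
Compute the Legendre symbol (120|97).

-1

Reduce the numerator: 120 ≡ 23 (mod 97), so (120|97) = (23|97).
97 ≡ 1 (mod 4), so quadratic reciprocity gives (23|97) = (97|23). Reduce: 97 ≡ 5 (mod 23). Now have (5|23).
5 ≡ 1 (mod 4), so quadratic reciprocity gives (5|23) = (23|5). Reduce: 23 ≡ 3 (mod 5). Now have (3|5).
5 ≡ 1 (mod 4), so quadratic reciprocity gives (3|5) = (5|3). Reduce: 5 ≡ 2 (mod 3). Now have (2|3).
Factor out 2: 2 = 2. Since 3 ≡ 3 (mod 8), (2|3) = -1. Now have -(1|3).
(1|3) = 1. Collecting the sign factors: -1.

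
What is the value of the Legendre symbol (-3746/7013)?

Reduce the numerator: -3746 ≡ 3267 (mod 7013), so (-3746/7013) = (3267/7013).
7013 ≡ 1 (mod 4), so quadratic reciprocity gives (3267/7013) = (7013/3267). Reduce: 7013 ≡ 479 (mod 3267). Now have (479/3267).
Both 479 ≡ 3 and 3267 ≡ 3 (mod 4), so reciprocity gives (479/3267) = -(3267/479). Reduce: 3267 ≡ 393 (mod 479). Now have -(393/479).
393 ≡ 1 (mod 4), so quadratic reciprocity gives (393/479) = (479/393). Reduce: 479 ≡ 86 (mod 393). Now have -(86/393).
Factor out 2: 86 = 2·43. Since 393 ≡ 1 (mod 8), (2/393) = +1. Now have -(43/393).
393 ≡ 1 (mod 4), so quadratic reciprocity gives (43/393) = (393/43). Reduce: 393 ≡ 6 (mod 43). Now have -(6/43).
Factor out 2: 6 = 2·3. Since 43 ≡ 3 (mod 8), (2/43) = -1. Now have (3/43).
Both 3 ≡ 3 and 43 ≡ 3 (mod 4), so reciprocity gives (3/43) = -(43/3). Reduce: 43 ≡ 1 (mod 3). Now have -(1/3).
(1/3) = 1. Collecting the sign factors: -1.

-1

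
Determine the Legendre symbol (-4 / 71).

(-4 / 71)
  = (67 / 71)    [-4 ≡ 67 mod 71]
  = -(71 / 67)    [QR: both ≡ 3 mod 4, sign flips]
  = -(4 / 67)    [71 ≡ 4 mod 67]
  = -(1 / 67)    [67 ≡ 3 mod 8 ⇒ (2 / 67)^2 = +1]
  = -1    [(1 / 67) = 1]

-1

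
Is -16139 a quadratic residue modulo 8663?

Reduce the numerator: -16139 ≡ 1187 (mod 8663), so (-16139|8663) = (1187|8663).
Both 1187 ≡ 3 and 8663 ≡ 3 (mod 4), so reciprocity gives (1187|8663) = -(8663|1187). Reduce: 8663 ≡ 354 (mod 1187). Now have -(354|1187).
Factor out 2: 354 = 2·177. Since 1187 ≡ 3 (mod 8), (2|1187) = -1. Now have (177|1187).
177 ≡ 1 (mod 4), so quadratic reciprocity gives (177|1187) = (1187|177). Reduce: 1187 ≡ 125 (mod 177). Now have (125|177).
125 ≡ 1 (mod 4), so quadratic reciprocity gives (125|177) = (177|125). Reduce: 177 ≡ 52 (mod 125). Now have (52|125).
Factor out 2: 52 = 2^2·13. Since 125 ≡ 5 (mod 8), (2|125) = -1, and (2|125)^2 = +1. Now have (13|125).
13 ≡ 1 (mod 4), so quadratic reciprocity gives (13|125) = (125|13). Reduce: 125 ≡ 8 (mod 13). Now have (8|13).
Factor out 2: 8 = 2^3. Since 13 ≡ 5 (mod 8), (2|13) = -1, and (2|13)^3 = -1. Now have -(1|13).
(1|13) = 1. Collecting the sign factors: -1.
The Legendre symbol is -1, so x^2 ≡ -16139 (mod 8663) has no solution.

no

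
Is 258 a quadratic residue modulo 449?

Factor out 2: 258 = 2·129. Since 449 ≡ 1 (mod 8), (2/449) = +1. Now have (129/449).
129 ≡ 1 (mod 4), so quadratic reciprocity gives (129/449) = (449/129). Reduce: 449 ≡ 62 (mod 129). Now have (62/129).
Factor out 2: 62 = 2·31. Since 129 ≡ 1 (mod 8), (2/129) = +1. Now have (31/129).
129 ≡ 1 (mod 4), so quadratic reciprocity gives (31/129) = (129/31). Reduce: 129 ≡ 5 (mod 31). Now have (5/31).
5 ≡ 1 (mod 4), so quadratic reciprocity gives (5/31) = (31/5). Reduce: 31 ≡ 1 (mod 5). Now have (1/5).
(1/5) = 1. Collecting the sign factors: 1.
(258/449) = 1, and 449 is prime, so 258 is a quadratic residue mod 449.

yes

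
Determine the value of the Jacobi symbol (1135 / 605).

(1135 / 605)
  = (530 / 605)    [1135 ≡ 530 mod 605]
  = -(265 / 605)    [605 ≡ 5 mod 8 ⇒ (2 / 605) = -1]
  = -(605 / 265)    [QR: 265 ≡ 1 mod 4, sign kept]
  = -(75 / 265)    [605 ≡ 75 mod 265]
  = -(265 / 75)    [QR: 265 ≡ 1 mod 4, sign kept]
  = -(40 / 75)    [265 ≡ 40 mod 75]
  = (5 / 75)    [75 ≡ 3 mod 8 ⇒ (2 / 75)^3 = -1]
  = (75 / 5)    [QR: 5 ≡ 1 mod 4, sign kept]
  = (0 / 5)    [75 ≡ 0 mod 5]
  = 0    [numerator 0, gcd > 1]

0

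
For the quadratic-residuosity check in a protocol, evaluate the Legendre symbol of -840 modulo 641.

(-840 / 641)
  = (442 / 641)    [-840 ≡ 442 mod 641]
  = (221 / 641)    [641 ≡ 1 mod 8 ⇒ (2 / 641) = +1]
  = (641 / 221)    [QR: 221 ≡ 1 mod 4, sign kept]
  = (199 / 221)    [641 ≡ 199 mod 221]
  = (221 / 199)    [QR: 221 ≡ 1 mod 4, sign kept]
  = (22 / 199)    [221 ≡ 22 mod 199]
  = (11 / 199)    [199 ≡ 7 mod 8 ⇒ (2 / 199) = +1]
  = -(199 / 11)    [QR: both ≡ 3 mod 4, sign flips]
  = -(1 / 11)    [199 ≡ 1 mod 11]
  = -1    [(1 / 11) = 1]

-1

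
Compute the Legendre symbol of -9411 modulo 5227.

-1

Reduce the numerator: -9411 ≡ 1043 (mod 5227), so (-9411/5227) = (1043/5227).
Both 1043 ≡ 3 and 5227 ≡ 3 (mod 4), so reciprocity gives (1043/5227) = -(5227/1043). Reduce: 5227 ≡ 12 (mod 1043). Now have -(12/1043).
Factor out 2: 12 = 2^2·3. Since 1043 ≡ 3 (mod 8), (2/1043) = -1, and (2/1043)^2 = +1. Now have -(3/1043).
Both 3 ≡ 3 and 1043 ≡ 3 (mod 4), so reciprocity gives (3/1043) = -(1043/3). Reduce: 1043 ≡ 2 (mod 3). Now have (2/3).
Factor out 2: 2 = 2. Since 3 ≡ 3 (mod 8), (2/3) = -1. Now have -(1/3).
(1/3) = 1. Collecting the sign factors: -1.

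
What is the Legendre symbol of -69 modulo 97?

Reduce the numerator: -69 ≡ 28 (mod 97), so (-69/97) = (28/97).
Factor out 2: 28 = 2^2·7. Since 97 ≡ 1 (mod 8), (2/97) = +1, and (2/97)^2 = +1. Now have (7/97).
97 ≡ 1 (mod 4), so quadratic reciprocity gives (7/97) = (97/7). Reduce: 97 ≡ 6 (mod 7). Now have (6/7).
Factor out 2: 6 = 2·3. Since 7 ≡ 7 (mod 8), (2/7) = +1. Now have (3/7).
Both 3 ≡ 3 and 7 ≡ 3 (mod 4), so reciprocity gives (3/7) = -(7/3). Reduce: 7 ≡ 1 (mod 3). Now have -(1/3).
(1/3) = 1. Collecting the sign factors: -1.

-1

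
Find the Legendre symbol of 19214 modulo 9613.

Reduce the numerator: 19214 ≡ 9601 (mod 9613), so (19214|9613) = (9601|9613).
9601 ≡ 1 (mod 4), so quadratic reciprocity gives (9601|9613) = (9613|9601). Reduce: 9613 ≡ 12 (mod 9601). Now have (12|9601).
Factor out 2: 12 = 2^2·3. Since 9601 ≡ 1 (mod 8), (2|9601) = +1, and (2|9601)^2 = +1. Now have (3|9601).
9601 ≡ 1 (mod 4), so quadratic reciprocity gives (3|9601) = (9601|3). Reduce: 9601 ≡ 1 (mod 3). Now have (1|3).
(1|3) = 1. Collecting the sign factors: 1.

1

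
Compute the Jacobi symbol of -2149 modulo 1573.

(-2149 / 1573)
  = (997 / 1573)    [-2149 ≡ 997 mod 1573]
  = (1573 / 997)    [QR: 997 ≡ 1 mod 4, sign kept]
  = (576 / 997)    [1573 ≡ 576 mod 997]
  = (9 / 997)    [997 ≡ 5 mod 8 ⇒ (2 / 997)^6 = +1]
  = (997 / 9)    [QR: 9 ≡ 1 mod 4, sign kept]
  = (7 / 9)    [997 ≡ 7 mod 9]
  = (9 / 7)    [QR: 9 ≡ 1 mod 4, sign kept]
  = (2 / 7)    [9 ≡ 2 mod 7]
  = (1 / 7)    [7 ≡ 7 mod 8 ⇒ (2 / 7) = +1]
  = 1    [(1 / 7) = 1]

1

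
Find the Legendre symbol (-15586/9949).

-1

Reduce the numerator: -15586 ≡ 4312 (mod 9949), so (-15586/9949) = (4312/9949).
Factor out 2: 4312 = 2^3·539. Since 9949 ≡ 5 (mod 8), (2/9949) = -1, and (2/9949)^3 = -1. Now have -(539/9949).
9949 ≡ 1 (mod 4), so quadratic reciprocity gives (539/9949) = (9949/539). Reduce: 9949 ≡ 247 (mod 539). Now have -(247/539).
Both 247 ≡ 3 and 539 ≡ 3 (mod 4), so reciprocity gives (247/539) = -(539/247). Reduce: 539 ≡ 45 (mod 247). Now have (45/247).
45 ≡ 1 (mod 4), so quadratic reciprocity gives (45/247) = (247/45). Reduce: 247 ≡ 22 (mod 45). Now have (22/45).
Factor out 2: 22 = 2·11. Since 45 ≡ 5 (mod 8), (2/45) = -1. Now have -(11/45).
45 ≡ 1 (mod 4), so quadratic reciprocity gives (11/45) = (45/11). Reduce: 45 ≡ 1 (mod 11). Now have -(1/11).
(1/11) = 1. Collecting the sign factors: -1.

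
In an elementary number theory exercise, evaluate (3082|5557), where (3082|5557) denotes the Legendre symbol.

(3082|5557)
  = -(1541|5557)    [5557 ≡ 5 mod 8 ⇒ (2|5557) = -1]
  = -(5557|1541)    [QR: 1541 ≡ 1 mod 4, sign kept]
  = -(934|1541)    [5557 ≡ 934 mod 1541]
  = (467|1541)    [1541 ≡ 5 mod 8 ⇒ (2|1541) = -1]
  = (1541|467)    [QR: 1541 ≡ 1 mod 4, sign kept]
  = (140|467)    [1541 ≡ 140 mod 467]
  = (35|467)    [467 ≡ 3 mod 8 ⇒ (2|467)^2 = +1]
  = -(467|35)    [QR: both ≡ 3 mod 4, sign flips]
  = -(12|35)    [467 ≡ 12 mod 35]
  = -(3|35)    [35 ≡ 3 mod 8 ⇒ (2|35)^2 = +1]
  = (35|3)    [QR: both ≡ 3 mod 4, sign flips]
  = (2|3)    [35 ≡ 2 mod 3]
  = -(1|3)    [3 ≡ 3 mod 8 ⇒ (2|3) = -1]
  = -1    [(1|3) = 1]

-1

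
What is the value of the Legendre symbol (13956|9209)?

Reduce the numerator: 13956 ≡ 4747 (mod 9209), so (13956|9209) = (4747|9209).
9209 ≡ 1 (mod 4), so quadratic reciprocity gives (4747|9209) = (9209|4747). Reduce: 9209 ≡ 4462 (mod 4747). Now have (4462|4747).
Factor out 2: 4462 = 2·2231. Since 4747 ≡ 3 (mod 8), (2|4747) = -1. Now have -(2231|4747).
Both 2231 ≡ 3 and 4747 ≡ 3 (mod 4), so reciprocity gives (2231|4747) = -(4747|2231). Reduce: 4747 ≡ 285 (mod 2231). Now have (285|2231).
285 ≡ 1 (mod 4), so quadratic reciprocity gives (285|2231) = (2231|285). Reduce: 2231 ≡ 236 (mod 285). Now have (236|285).
Factor out 2: 236 = 2^2·59. Since 285 ≡ 5 (mod 8), (2|285) = -1, and (2|285)^2 = +1. Now have (59|285).
285 ≡ 1 (mod 4), so quadratic reciprocity gives (59|285) = (285|59). Reduce: 285 ≡ 49 (mod 59). Now have (49|59).
49 ≡ 1 (mod 4), so quadratic reciprocity gives (49|59) = (59|49). Reduce: 59 ≡ 10 (mod 49). Now have (10|49).
Factor out 2: 10 = 2·5. Since 49 ≡ 1 (mod 8), (2|49) = +1. Now have (5|49).
5 ≡ 1 (mod 4), so quadratic reciprocity gives (5|49) = (49|5). Reduce: 49 ≡ 4 (mod 5). Now have (4|5).
Factor out 2: 4 = 2^2. Since 5 ≡ 5 (mod 8), (2|5) = -1, and (2|5)^2 = +1. Now have (1|5).
(1|5) = 1. Collecting the sign factors: 1.

1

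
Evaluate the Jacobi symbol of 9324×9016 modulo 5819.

By multiplicativity, (9324·9016/5819) = (9324/5819)·(9016/5819).
First factor (9324/5819):
Reduce the numerator: 9324 ≡ 3505 (mod 5819), so (9324/5819) = (3505/5819).
3505 ≡ 1 (mod 4), so quadratic reciprocity gives (3505/5819) = (5819/3505). Reduce: 5819 ≡ 2314 (mod 3505). Now have (2314/3505).
Factor out 2: 2314 = 2·1157. Since 3505 ≡ 1 (mod 8), (2/3505) = +1. Now have (1157/3505).
1157 ≡ 1 (mod 4), so quadratic reciprocity gives (1157/3505) = (3505/1157). Reduce: 3505 ≡ 34 (mod 1157). Now have (34/1157).
Factor out 2: 34 = 2·17. Since 1157 ≡ 5 (mod 8), (2/1157) = -1. Now have -(17/1157).
17 ≡ 1 (mod 4), so quadratic reciprocity gives (17/1157) = (1157/17). Reduce: 1157 ≡ 1 (mod 17). Now have -(1/17).
(1/17) = 1. Collecting the sign factors: -1.
Second factor (9016/5819):
Reduce the numerator: 9016 ≡ 3197 (mod 5819), so (9016/5819) = (3197/5819).
3197 ≡ 1 (mod 4), so quadratic reciprocity gives (3197/5819) = (5819/3197). Reduce: 5819 ≡ 2622 (mod 3197). Now have (2622/3197).
Factor out 2: 2622 = 2·1311. Since 3197 ≡ 5 (mod 8), (2/3197) = -1. Now have -(1311/3197).
3197 ≡ 1 (mod 4), so quadratic reciprocity gives (1311/3197) = (3197/1311). Reduce: 3197 ≡ 575 (mod 1311). Now have -(575/1311).
Both 575 ≡ 3 and 1311 ≡ 3 (mod 4), so reciprocity gives (575/1311) = -(1311/575). Reduce: 1311 ≡ 161 (mod 575). Now have (161/575).
161 ≡ 1 (mod 4), so quadratic reciprocity gives (161/575) = (575/161). Reduce: 575 ≡ 92 (mod 161). Now have (92/161).
Factor out 2: 92 = 2^2·23. Since 161 ≡ 1 (mod 8), (2/161) = +1, and (2/161)^2 = +1. Now have (23/161).
161 ≡ 1 (mod 4), so quadratic reciprocity gives (23/161) = (161/23). Reduce: 161 ≡ 0 (mod 23). Now have (0/23).
The numerator is now 0 with denominator 23 > 1: the symbol is 0.
Product: (-1)·(0) = 0.

0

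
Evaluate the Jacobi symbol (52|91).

0

(52|91)
  = (13|91)    [91 ≡ 3 mod 8 ⇒ (2|91)^2 = +1]
  = (91|13)    [QR: 13 ≡ 1 mod 4, sign kept]
  = (0|13)    [91 ≡ 0 mod 13]
  = 0    [numerator 0, gcd > 1]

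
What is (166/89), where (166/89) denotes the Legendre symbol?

Reduce the numerator: 166 ≡ 77 (mod 89), so (166/89) = (77/89).
77 ≡ 1 (mod 4), so quadratic reciprocity gives (77/89) = (89/77). Reduce: 89 ≡ 12 (mod 77). Now have (12/77).
Factor out 2: 12 = 2^2·3. Since 77 ≡ 5 (mod 8), (2/77) = -1, and (2/77)^2 = +1. Now have (3/77).
77 ≡ 1 (mod 4), so quadratic reciprocity gives (3/77) = (77/3). Reduce: 77 ≡ 2 (mod 3). Now have (2/3).
Factor out 2: 2 = 2. Since 3 ≡ 3 (mod 8), (2/3) = -1. Now have -(1/3).
(1/3) = 1. Collecting the sign factors: -1.

-1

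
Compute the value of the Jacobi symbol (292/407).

(292/407)
  = (73/407)    [407 ≡ 7 mod 8 ⇒ (2/407)^2 = +1]
  = (407/73)    [QR: 73 ≡ 1 mod 4, sign kept]
  = (42/73)    [407 ≡ 42 mod 73]
  = (21/73)    [73 ≡ 1 mod 8 ⇒ (2/73) = +1]
  = (73/21)    [QR: 21 ≡ 1 mod 4, sign kept]
  = (10/21)    [73 ≡ 10 mod 21]
  = -(5/21)    [21 ≡ 5 mod 8 ⇒ (2/21) = -1]
  = -(21/5)    [QR: 5 ≡ 1 mod 4, sign kept]
  = -(1/5)    [21 ≡ 1 mod 5]
  = -1    [(1/5) = 1]

-1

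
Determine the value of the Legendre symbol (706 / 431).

Reduce the numerator: 706 ≡ 275 (mod 431), so (706 / 431) = (275 / 431).
Both 275 ≡ 3 and 431 ≡ 3 (mod 4), so reciprocity gives (275 / 431) = -(431 / 275). Reduce: 431 ≡ 156 (mod 275). Now have -(156 / 275).
Factor out 2: 156 = 2^2·39. Since 275 ≡ 3 (mod 8), (2 / 275) = -1, and (2 / 275)^2 = +1. Now have -(39 / 275).
Both 39 ≡ 3 and 275 ≡ 3 (mod 4), so reciprocity gives (39 / 275) = -(275 / 39). Reduce: 275 ≡ 2 (mod 39). Now have (2 / 39).
Factor out 2: 2 = 2. Since 39 ≡ 7 (mod 8), (2 / 39) = +1. Now have (1 / 39).
(1 / 39) = 1. Collecting the sign factors: 1.

1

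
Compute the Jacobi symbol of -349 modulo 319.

1

Pull out -1: (-349|319) = (-1|319)·(349|319). Since 319 ≡ 3 (mod 4), (-1|319) = -1. Now have -(349|319).
Reduce the numerator: 349 ≡ 30 (mod 319), so (349|319) = (30|319).
Factor out 2: 30 = 2·15. Since 319 ≡ 7 (mod 8), (2|319) = +1. Now have -(15|319).
Both 15 ≡ 3 and 319 ≡ 3 (mod 4), so reciprocity gives (15|319) = -(319|15). Reduce: 319 ≡ 4 (mod 15). Now have (4|15).
Factor out 2: 4 = 2^2. Since 15 ≡ 7 (mod 8), (2|15) = +1, and (2|15)^2 = +1. Now have (1|15).
(1|15) = 1. Collecting the sign factors: 1.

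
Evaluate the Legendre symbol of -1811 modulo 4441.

Reduce the numerator: -1811 ≡ 2630 (mod 4441), so (-1811 / 4441) = (2630 / 4441).
Factor out 2: 2630 = 2·1315. Since 4441 ≡ 1 (mod 8), (2 / 4441) = +1. Now have (1315 / 4441).
4441 ≡ 1 (mod 4), so quadratic reciprocity gives (1315 / 4441) = (4441 / 1315). Reduce: 4441 ≡ 496 (mod 1315). Now have (496 / 1315).
Factor out 2: 496 = 2^4·31. Since 1315 ≡ 3 (mod 8), (2 / 1315) = -1, and (2 / 1315)^4 = +1. Now have (31 / 1315).
Both 31 ≡ 3 and 1315 ≡ 3 (mod 4), so reciprocity gives (31 / 1315) = -(1315 / 31). Reduce: 1315 ≡ 13 (mod 31). Now have -(13 / 31).
13 ≡ 1 (mod 4), so quadratic reciprocity gives (13 / 31) = (31 / 13). Reduce: 31 ≡ 5 (mod 13). Now have -(5 / 13).
5 ≡ 1 (mod 4), so quadratic reciprocity gives (5 / 13) = (13 / 5). Reduce: 13 ≡ 3 (mod 5). Now have -(3 / 5).
5 ≡ 1 (mod 4), so quadratic reciprocity gives (3 / 5) = (5 / 3). Reduce: 5 ≡ 2 (mod 3). Now have -(2 / 3).
Factor out 2: 2 = 2. Since 3 ≡ 3 (mod 8), (2 / 3) = -1. Now have (1 / 3).
(1 / 3) = 1. Collecting the sign factors: 1.

1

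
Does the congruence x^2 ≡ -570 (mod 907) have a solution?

(-570/907)
  = (337/907)    [-570 ≡ 337 mod 907]
  = (907/337)    [QR: 337 ≡ 1 mod 4, sign kept]
  = (233/337)    [907 ≡ 233 mod 337]
  = (337/233)    [QR: 233 ≡ 1 mod 4, sign kept]
  = (104/233)    [337 ≡ 104 mod 233]
  = (13/233)    [233 ≡ 1 mod 8 ⇒ (2/233)^3 = +1]
  = (233/13)    [QR: 13 ≡ 1 mod 4, sign kept]
  = (12/13)    [233 ≡ 12 mod 13]
  = (3/13)    [13 ≡ 5 mod 8 ⇒ (2/13)^2 = +1]
  = (13/3)    [QR: 13 ≡ 1 mod 4, sign kept]
  = (1/3)    [13 ≡ 1 mod 3]
  = 1    [(1/3) = 1]
The Legendre symbol is 1, so x^2 ≡ -570 (mod 907) has solution.

yes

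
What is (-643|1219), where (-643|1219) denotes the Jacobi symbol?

Reduce the numerator: -643 ≡ 576 (mod 1219), so (-643|1219) = (576|1219).
Factor out 2: 576 = 2^6·9. Since 1219 ≡ 3 (mod 8), (2|1219) = -1, and (2|1219)^6 = +1. Now have (9|1219).
9 ≡ 1 (mod 4), so quadratic reciprocity gives (9|1219) = (1219|9). Reduce: 1219 ≡ 4 (mod 9). Now have (4|9).
Factor out 2: 4 = 2^2. Since 9 ≡ 1 (mod 8), (2|9) = +1, and (2|9)^2 = +1. Now have (1|9).
(1|9) = 1. Collecting the sign factors: 1.

1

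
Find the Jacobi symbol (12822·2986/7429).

By multiplicativity, (12822·2986/7429) = (12822/7429)·(2986/7429).
First factor (12822/7429):
(12822/7429)
  = (5393/7429)    [12822 ≡ 5393 mod 7429]
  = (7429/5393)    [QR: 5393 ≡ 1 mod 4, sign kept]
  = (2036/5393)    [7429 ≡ 2036 mod 5393]
  = (509/5393)    [5393 ≡ 1 mod 8 ⇒ (2/5393)^2 = +1]
  = (5393/509)    [QR: 509 ≡ 1 mod 4, sign kept]
  = (303/509)    [5393 ≡ 303 mod 509]
  = (509/303)    [QR: 509 ≡ 1 mod 4, sign kept]
  = (206/303)    [509 ≡ 206 mod 303]
  = (103/303)    [303 ≡ 7 mod 8 ⇒ (2/303) = +1]
  = -(303/103)    [QR: both ≡ 3 mod 4, sign flips]
  = -(97/103)    [303 ≡ 97 mod 103]
  = -(103/97)    [QR: 97 ≡ 1 mod 4, sign kept]
  = -(6/97)    [103 ≡ 6 mod 97]
  = -(3/97)    [97 ≡ 1 mod 8 ⇒ (2/97) = +1]
  = -(97/3)    [QR: 97 ≡ 1 mod 4, sign kept]
  = -(1/3)    [97 ≡ 1 mod 3]
  = -1    [(1/3) = 1]
Second factor (2986/7429):
(2986/7429)
  = -(1493/7429)    [7429 ≡ 5 mod 8 ⇒ (2/7429) = -1]
  = -(7429/1493)    [QR: 1493 ≡ 1 mod 4, sign kept]
  = -(1457/1493)    [7429 ≡ 1457 mod 1493]
  = -(1493/1457)    [QR: 1457 ≡ 1 mod 4, sign kept]
  = -(36/1457)    [1493 ≡ 36 mod 1457]
  = -(9/1457)    [1457 ≡ 1 mod 8 ⇒ (2/1457)^2 = +1]
  = -(1457/9)    [QR: 9 ≡ 1 mod 4, sign kept]
  = -(8/9)    [1457 ≡ 8 mod 9]
  = -(1/9)    [9 ≡ 1 mod 8 ⇒ (2/9)^3 = +1]
  = -1    [(1/9) = 1]
Product: (-1)·(-1) = 1.

1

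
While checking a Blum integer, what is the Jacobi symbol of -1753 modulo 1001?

(-1753|1001)
  = (1753|1001)    [1001 ≡ 1 mod 4 ⇒ (-1|1001) = +1]
  = (752|1001)    [1753 ≡ 752 mod 1001]
  = (47|1001)    [1001 ≡ 1 mod 8 ⇒ (2|1001)^4 = +1]
  = (1001|47)    [QR: 1001 ≡ 1 mod 4, sign kept]
  = (14|47)    [1001 ≡ 14 mod 47]
  = (7|47)    [47 ≡ 7 mod 8 ⇒ (2|47) = +1]
  = -(47|7)    [QR: both ≡ 3 mod 4, sign flips]
  = -(5|7)    [47 ≡ 5 mod 7]
  = -(7|5)    [QR: 5 ≡ 1 mod 4, sign kept]
  = -(2|5)    [7 ≡ 2 mod 5]
  = (1|5)    [5 ≡ 5 mod 8 ⇒ (2|5) = -1]
  = 1    [(1|5) = 1]

1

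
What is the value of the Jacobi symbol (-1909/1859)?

(-1909/1859)
  = (1809/1859)    [-1909 ≡ 1809 mod 1859]
  = (1859/1809)    [QR: 1809 ≡ 1 mod 4, sign kept]
  = (50/1809)    [1859 ≡ 50 mod 1809]
  = (25/1809)    [1809 ≡ 1 mod 8 ⇒ (2/1809) = +1]
  = (1809/25)    [QR: 25 ≡ 1 mod 4, sign kept]
  = (9/25)    [1809 ≡ 9 mod 25]
  = (25/9)    [QR: 9 ≡ 1 mod 4, sign kept]
  = (7/9)    [25 ≡ 7 mod 9]
  = (9/7)    [QR: 9 ≡ 1 mod 4, sign kept]
  = (2/7)    [9 ≡ 2 mod 7]
  = (1/7)    [7 ≡ 7 mod 8 ⇒ (2/7) = +1]
  = 1    [(1/7) = 1]

1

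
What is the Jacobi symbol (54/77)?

1

Factor out 2: 54 = 2·27. Since 77 ≡ 5 (mod 8), (2/77) = -1. Now have -(27/77).
77 ≡ 1 (mod 4), so quadratic reciprocity gives (27/77) = (77/27). Reduce: 77 ≡ 23 (mod 27). Now have -(23/27).
Both 23 ≡ 3 and 27 ≡ 3 (mod 4), so reciprocity gives (23/27) = -(27/23). Reduce: 27 ≡ 4 (mod 23). Now have (4/23).
Factor out 2: 4 = 2^2. Since 23 ≡ 7 (mod 8), (2/23) = +1, and (2/23)^2 = +1. Now have (1/23).
(1/23) = 1. Collecting the sign factors: 1.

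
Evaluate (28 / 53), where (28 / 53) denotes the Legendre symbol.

1

Factor out 2: 28 = 2^2·7. Since 53 ≡ 5 (mod 8), (2 / 53) = -1, and (2 / 53)^2 = +1. Now have (7 / 53).
53 ≡ 1 (mod 4), so quadratic reciprocity gives (7 / 53) = (53 / 7). Reduce: 53 ≡ 4 (mod 7). Now have (4 / 7).
Factor out 2: 4 = 2^2. Since 7 ≡ 7 (mod 8), (2 / 7) = +1, and (2 / 7)^2 = +1. Now have (1 / 7).
(1 / 7) = 1. Collecting the sign factors: 1.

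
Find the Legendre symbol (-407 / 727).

-1

Reduce the numerator: -407 ≡ 320 (mod 727), so (-407 / 727) = (320 / 727).
Factor out 2: 320 = 2^6·5. Since 727 ≡ 7 (mod 8), (2 / 727) = +1, and (2 / 727)^6 = +1. Now have (5 / 727).
5 ≡ 1 (mod 4), so quadratic reciprocity gives (5 / 727) = (727 / 5). Reduce: 727 ≡ 2 (mod 5). Now have (2 / 5).
Factor out 2: 2 = 2. Since 5 ≡ 5 (mod 8), (2 / 5) = -1. Now have -(1 / 5).
(1 / 5) = 1. Collecting the sign factors: -1.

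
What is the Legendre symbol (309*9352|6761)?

1

By multiplicativity, (309·9352|6761) = (309|6761)·(9352|6761).
First factor (309|6761):
(309|6761)
  = (6761|309)    [QR: 309 ≡ 1 mod 4, sign kept]
  = (272|309)    [6761 ≡ 272 mod 309]
  = (17|309)    [309 ≡ 5 mod 8 ⇒ (2|309)^4 = +1]
  = (309|17)    [QR: 17 ≡ 1 mod 4, sign kept]
  = (3|17)    [309 ≡ 3 mod 17]
  = (17|3)    [QR: 17 ≡ 1 mod 4, sign kept]
  = (2|3)    [17 ≡ 2 mod 3]
  = -(1|3)    [3 ≡ 3 mod 8 ⇒ (2|3) = -1]
  = -1    [(1|3) = 1]
Second factor (9352|6761):
(9352|6761)
  = (2591|6761)    [9352 ≡ 2591 mod 6761]
  = (6761|2591)    [QR: 6761 ≡ 1 mod 4, sign kept]
  = (1579|2591)    [6761 ≡ 1579 mod 2591]
  = -(2591|1579)    [QR: both ≡ 3 mod 4, sign flips]
  = -(1012|1579)    [2591 ≡ 1012 mod 1579]
  = -(253|1579)    [1579 ≡ 3 mod 8 ⇒ (2|1579)^2 = +1]
  = -(1579|253)    [QR: 253 ≡ 1 mod 4, sign kept]
  = -(61|253)    [1579 ≡ 61 mod 253]
  = -(253|61)    [QR: 61 ≡ 1 mod 4, sign kept]
  = -(9|61)    [253 ≡ 9 mod 61]
  = -(61|9)    [QR: 9 ≡ 1 mod 4, sign kept]
  = -(7|9)    [61 ≡ 7 mod 9]
  = -(9|7)    [QR: 9 ≡ 1 mod 4, sign kept]
  = -(2|7)    [9 ≡ 2 mod 7]
  = -(1|7)    [7 ≡ 7 mod 8 ⇒ (2|7) = +1]
  = -1    [(1|7) = 1]
Product: (-1)·(-1) = 1.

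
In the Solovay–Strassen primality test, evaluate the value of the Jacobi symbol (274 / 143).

Reduce the numerator: 274 ≡ 131 (mod 143), so (274 / 143) = (131 / 143).
Both 131 ≡ 3 and 143 ≡ 3 (mod 4), so reciprocity gives (131 / 143) = -(143 / 131). Reduce: 143 ≡ 12 (mod 131). Now have -(12 / 131).
Factor out 2: 12 = 2^2·3. Since 131 ≡ 3 (mod 8), (2 / 131) = -1, and (2 / 131)^2 = +1. Now have -(3 / 131).
Both 3 ≡ 3 and 131 ≡ 3 (mod 4), so reciprocity gives (3 / 131) = -(131 / 3). Reduce: 131 ≡ 2 (mod 3). Now have (2 / 3).
Factor out 2: 2 = 2. Since 3 ≡ 3 (mod 8), (2 / 3) = -1. Now have -(1 / 3).
(1 / 3) = 1. Collecting the sign factors: -1.

-1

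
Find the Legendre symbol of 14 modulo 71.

(14/71)
  = (7/71)    [71 ≡ 7 mod 8 ⇒ (2/71) = +1]
  = -(71/7)    [QR: both ≡ 3 mod 4, sign flips]
  = -(1/7)    [71 ≡ 1 mod 7]
  = -1    [(1/7) = 1]

-1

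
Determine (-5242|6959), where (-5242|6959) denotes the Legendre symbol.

1

(-5242|6959)
  = -(5242|6959)    [6959 ≡ 3 mod 4 ⇒ (-1|6959) = -1]
  = -(2621|6959)    [6959 ≡ 7 mod 8 ⇒ (2|6959) = +1]
  = -(6959|2621)    [QR: 2621 ≡ 1 mod 4, sign kept]
  = -(1717|2621)    [6959 ≡ 1717 mod 2621]
  = -(2621|1717)    [QR: 1717 ≡ 1 mod 4, sign kept]
  = -(904|1717)    [2621 ≡ 904 mod 1717]
  = (113|1717)    [1717 ≡ 5 mod 8 ⇒ (2|1717)^3 = -1]
  = (1717|113)    [QR: 113 ≡ 1 mod 4, sign kept]
  = (22|113)    [1717 ≡ 22 mod 113]
  = (11|113)    [113 ≡ 1 mod 8 ⇒ (2|113) = +1]
  = (113|11)    [QR: 113 ≡ 1 mod 4, sign kept]
  = (3|11)    [113 ≡ 3 mod 11]
  = -(11|3)    [QR: both ≡ 3 mod 4, sign flips]
  = -(2|3)    [11 ≡ 2 mod 3]
  = (1|3)    [3 ≡ 3 mod 8 ⇒ (2|3) = -1]
  = 1    [(1|3) = 1]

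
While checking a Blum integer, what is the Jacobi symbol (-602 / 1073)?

1

Reduce the numerator: -602 ≡ 471 (mod 1073), so (-602 / 1073) = (471 / 1073).
1073 ≡ 1 (mod 4), so quadratic reciprocity gives (471 / 1073) = (1073 / 471). Reduce: 1073 ≡ 131 (mod 471). Now have (131 / 471).
Both 131 ≡ 3 and 471 ≡ 3 (mod 4), so reciprocity gives (131 / 471) = -(471 / 131). Reduce: 471 ≡ 78 (mod 131). Now have -(78 / 131).
Factor out 2: 78 = 2·39. Since 131 ≡ 3 (mod 8), (2 / 131) = -1. Now have (39 / 131).
Both 39 ≡ 3 and 131 ≡ 3 (mod 4), so reciprocity gives (39 / 131) = -(131 / 39). Reduce: 131 ≡ 14 (mod 39). Now have -(14 / 39).
Factor out 2: 14 = 2·7. Since 39 ≡ 7 (mod 8), (2 / 39) = +1. Now have -(7 / 39).
Both 7 ≡ 3 and 39 ≡ 3 (mod 4), so reciprocity gives (7 / 39) = -(39 / 7). Reduce: 39 ≡ 4 (mod 7). Now have (4 / 7).
Factor out 2: 4 = 2^2. Since 7 ≡ 7 (mod 8), (2 / 7) = +1, and (2 / 7)^2 = +1. Now have (1 / 7).
(1 / 7) = 1. Collecting the sign factors: 1.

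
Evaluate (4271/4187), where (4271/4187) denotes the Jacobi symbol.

(4271/4187)
  = (84/4187)    [4271 ≡ 84 mod 4187]
  = (21/4187)    [4187 ≡ 3 mod 8 ⇒ (2/4187)^2 = +1]
  = (4187/21)    [QR: 21 ≡ 1 mod 4, sign kept]
  = (8/21)    [4187 ≡ 8 mod 21]
  = -(1/21)    [21 ≡ 5 mod 8 ⇒ (2/21)^3 = -1]
  = -1    [(1/21) = 1]

-1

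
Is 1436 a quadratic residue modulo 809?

yes

Reduce the numerator: 1436 ≡ 627 (mod 809), so (1436|809) = (627|809).
809 ≡ 1 (mod 4), so quadratic reciprocity gives (627|809) = (809|627). Reduce: 809 ≡ 182 (mod 627). Now have (182|627).
Factor out 2: 182 = 2·91. Since 627 ≡ 3 (mod 8), (2|627) = -1. Now have -(91|627).
Both 91 ≡ 3 and 627 ≡ 3 (mod 4), so reciprocity gives (91|627) = -(627|91). Reduce: 627 ≡ 81 (mod 91). Now have (81|91).
81 ≡ 1 (mod 4), so quadratic reciprocity gives (81|91) = (91|81). Reduce: 91 ≡ 10 (mod 81). Now have (10|81).
Factor out 2: 10 = 2·5. Since 81 ≡ 1 (mod 8), (2|81) = +1. Now have (5|81).
5 ≡ 1 (mod 4), so quadratic reciprocity gives (5|81) = (81|5). Reduce: 81 ≡ 1 (mod 5). Now have (1|5).
(1|5) = 1. Collecting the sign factors: 1.
The Legendre symbol is 1, so x^2 ≡ 1436 (mod 809) has solution.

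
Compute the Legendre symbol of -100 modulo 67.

-1

(-100/67)
  = -(100/67)    [67 ≡ 3 mod 4 ⇒ (-1/67) = -1]
  = -(33/67)    [100 ≡ 33 mod 67]
  = -(67/33)    [QR: 33 ≡ 1 mod 4, sign kept]
  = -(1/33)    [67 ≡ 1 mod 33]
  = -1    [(1/33) = 1]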